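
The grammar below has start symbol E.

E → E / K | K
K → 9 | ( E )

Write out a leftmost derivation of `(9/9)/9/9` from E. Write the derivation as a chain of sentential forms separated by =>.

E=>E/K=>E/K/K=>K/K/K=>(E)/K/K=>(E/K)/K/K=>(K/K)/K/K=>(9/K)/K/K=>(9/9)/K/K=>(9/9)/9/K=>(9/9)/9/9

E => E/K   [E → E / K]
E/K => E/K/K   [E → E / K]
E/K/K => K/K/K   [E → K]
K/K/K => (E)/K/K   [K → ( E )]
(E)/K/K => (E/K)/K/K   [E → E / K]
(E/K)/K/K => (K/K)/K/K   [E → K]
(K/K)/K/K => (9/K)/K/K   [K → 9]
(9/K)/K/K => (9/9)/K/K   [K → 9]
(9/9)/K/K => (9/9)/9/K   [K → 9]
(9/9)/9/K => (9/9)/9/9   [K → 9]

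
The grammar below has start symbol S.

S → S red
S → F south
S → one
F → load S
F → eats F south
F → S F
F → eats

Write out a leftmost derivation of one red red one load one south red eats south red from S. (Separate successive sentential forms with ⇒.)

S ⇒ S red ⇒ F south red ⇒ S F south red ⇒ S red F south red ⇒ F south red F south red ⇒ S F south red F south red ⇒ S red F south red F south red ⇒ S red red F south red F south red ⇒ one red red F south red F south red ⇒ one red red S F south red F south red ⇒ one red red one F south red F south red ⇒ one red red one load S south red F south red ⇒ one red red one load one south red F south red ⇒ one red red one load one south red eats south red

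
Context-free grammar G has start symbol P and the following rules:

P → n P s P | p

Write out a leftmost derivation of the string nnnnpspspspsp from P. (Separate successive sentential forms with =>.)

P => nPsP => nnPsPsP => nnnPsPsPsP => nnnnPsPsPsPsP => nnnnpsPsPsPsP => nnnnpspsPsPsP => nnnnpspspsPsP => nnnnpspspspsP => nnnnpspspspsp

P => nPsP   [P → n P s P]
nPsP => nnPsPsP   [P → n P s P]
nnPsPsP => nnnPsPsPsP   [P → n P s P]
nnnPsPsPsP => nnnnPsPsPsPsP   [P → n P s P]
nnnnPsPsPsPsP => nnnnpsPsPsPsP   [P → p]
nnnnpsPsPsPsP => nnnnpspsPsPsP   [P → p]
nnnnpspsPsPsP => nnnnpspspsPsP   [P → p]
nnnnpspspsPsP => nnnnpspspspsP   [P → p]
nnnnpspspspsP => nnnnpspspspsp   [P → p]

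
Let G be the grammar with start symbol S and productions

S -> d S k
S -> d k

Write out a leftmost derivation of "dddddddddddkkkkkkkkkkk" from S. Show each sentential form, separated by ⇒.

S⇒dSk⇒ddSkk⇒dddSkkk⇒ddddSkkkk⇒dddddSkkkkk⇒ddddddSkkkkkk⇒dddddddSkkkkkkk⇒ddddddddSkkkkkkkk⇒dddddddddSkkkkkkkkk⇒ddddddddddSkkkkkkkkkk⇒dddddddddddkkkkkkkkkkk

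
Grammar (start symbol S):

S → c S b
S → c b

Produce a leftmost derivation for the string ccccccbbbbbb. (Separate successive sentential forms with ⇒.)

S ⇒ cSb   [S → c S b]
cSb ⇒ ccSbb   [S → c S b]
ccSbb ⇒ cccSbbb   [S → c S b]
cccSbbb ⇒ ccccSbbbb   [S → c S b]
ccccSbbbb ⇒ cccccSbbbbb   [S → c S b]
cccccSbbbbb ⇒ ccccccbbbbbb   [S → c b]

S ⇒ cSb ⇒ ccSbb ⇒ cccSbbb ⇒ ccccSbbbb ⇒ cccccSbbbbb ⇒ ccccccbbbbbb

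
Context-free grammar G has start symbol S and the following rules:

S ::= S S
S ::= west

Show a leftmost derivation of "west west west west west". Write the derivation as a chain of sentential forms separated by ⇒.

S ⇒ S S   [S ::= S S]
S S ⇒ S S S   [S ::= S S]
S S S ⇒ west S S   [S ::= west]
west S S ⇒ west S S S   [S ::= S S]
west S S S ⇒ west S S S S   [S ::= S S]
west S S S S ⇒ west west S S S   [S ::= west]
west west S S S ⇒ west west west S S   [S ::= west]
west west west S S ⇒ west west west west S   [S ::= west]
west west west west S ⇒ west west west west west   [S ::= west]

S ⇒ S S ⇒ S S S ⇒ west S S ⇒ west S S S ⇒ west S S S S ⇒ west west S S S ⇒ west west west S S ⇒ west west west west S ⇒ west west west west west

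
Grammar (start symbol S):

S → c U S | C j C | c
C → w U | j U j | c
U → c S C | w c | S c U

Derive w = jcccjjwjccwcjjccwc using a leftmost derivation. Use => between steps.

S => CjC => jUjjC => jcSCjjC => jccCjjC => jcccjjC => jcccjjwU => jcccjjwScU => jcccjjwCjCcU => jcccjjwjUjjCcU => jcccjjwjScUjjCcU => jcccjjwjccUjjCcU => jcccjjwjccwcjjCcU => jcccjjwjccwcjjccU => jcccjjwjccwcjjccwc

S => CjC   [S → C j C]
CjC => jUjjC   [C → j U j]
jUjjC => jcSCjjC   [U → c S C]
jcSCjjC => jccCjjC   [S → c]
jccCjjC => jcccjjC   [C → c]
jcccjjC => jcccjjwU   [C → w U]
jcccjjwU => jcccjjwScU   [U → S c U]
jcccjjwScU => jcccjjwCjCcU   [S → C j C]
jcccjjwCjCcU => jcccjjwjUjjCcU   [C → j U j]
jcccjjwjUjjCcU => jcccjjwjScUjjCcU   [U → S c U]
jcccjjwjScUjjCcU => jcccjjwjccUjjCcU   [S → c]
jcccjjwjccUjjCcU => jcccjjwjccwcjjCcU   [U → w c]
jcccjjwjccwcjjCcU => jcccjjwjccwcjjccU   [C → c]
jcccjjwjccwcjjccU => jcccjjwjccwcjjccwc   [U → w c]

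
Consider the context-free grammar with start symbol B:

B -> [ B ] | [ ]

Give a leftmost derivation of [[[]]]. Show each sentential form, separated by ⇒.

B⇒[B]⇒[[B]]⇒[[[]]]

B ⇒ [B]   [B -> [ B ]]
[B] ⇒ [[B]]   [B -> [ B ]]
[[B]] ⇒ [[[]]]   [B -> [ ]]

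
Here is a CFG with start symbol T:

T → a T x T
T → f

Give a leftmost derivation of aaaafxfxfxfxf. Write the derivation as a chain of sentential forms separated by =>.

T => aTxT => aaTxTxT => aaaTxTxTxT => aaaaTxTxTxTxT => aaaafxTxTxTxT => aaaafxfxTxTxT => aaaafxfxfxTxT => aaaafxfxfxfxT => aaaafxfxfxfxf

T => aTxT   [T → a T x T]
aTxT => aaTxTxT   [T → a T x T]
aaTxTxT => aaaTxTxTxT   [T → a T x T]
aaaTxTxTxT => aaaaTxTxTxTxT   [T → a T x T]
aaaaTxTxTxTxT => aaaafxTxTxTxT   [T → f]
aaaafxTxTxTxT => aaaafxfxTxTxT   [T → f]
aaaafxfxTxTxT => aaaafxfxfxTxT   [T → f]
aaaafxfxfxTxT => aaaafxfxfxfxT   [T → f]
aaaafxfxfxfxT => aaaafxfxfxfxf   [T → f]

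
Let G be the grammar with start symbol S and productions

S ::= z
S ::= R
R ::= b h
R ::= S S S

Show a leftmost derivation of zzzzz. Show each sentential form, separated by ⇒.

S ⇒ R   [S ::= R]
R ⇒ SSS   [R ::= S S S]
SSS ⇒ RSS   [S ::= R]
RSS ⇒ SSSSS   [R ::= S S S]
SSSSS ⇒ zSSSS   [S ::= z]
zSSSS ⇒ zzSSS   [S ::= z]
zzSSS ⇒ zzzSS   [S ::= z]
zzzSS ⇒ zzzzS   [S ::= z]
zzzzS ⇒ zzzzz   [S ::= z]

S ⇒ R ⇒ SSS ⇒ RSS ⇒ SSSSS ⇒ zSSSS ⇒ zzSSS ⇒ zzzSS ⇒ zzzzS ⇒ zzzzz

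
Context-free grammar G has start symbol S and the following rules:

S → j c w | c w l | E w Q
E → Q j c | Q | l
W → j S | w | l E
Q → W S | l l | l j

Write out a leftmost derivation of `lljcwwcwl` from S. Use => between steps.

S => EwQ   [S → E w Q]
EwQ => QjcwQ   [E → Q j c]
QjcwQ => lljcwQ   [Q → l l]
lljcwQ => lljcwWS   [Q → W S]
lljcwWS => lljcwwS   [W → w]
lljcwwS => lljcwwcwl   [S → c w l]

S => EwQ => QjcwQ => lljcwQ => lljcwWS => lljcwwS => lljcwwcwl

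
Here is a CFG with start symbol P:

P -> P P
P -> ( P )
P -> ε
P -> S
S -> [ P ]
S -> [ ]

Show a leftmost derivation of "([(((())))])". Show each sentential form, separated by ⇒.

P ⇒ (P) ⇒ (S) ⇒ ([P]) ⇒ ([(P)]) ⇒ ([((P))]) ⇒ ([(((P)))]) ⇒ ([((((P))))]) ⇒ ([(((())))])

P ⇒ (P)   [P -> ( P )]
(P) ⇒ (S)   [P -> S]
(S) ⇒ ([P])   [S -> [ P ]]
([P]) ⇒ ([(P)])   [P -> ( P )]
([(P)]) ⇒ ([((P))])   [P -> ( P )]
([((P))]) ⇒ ([(((P)))])   [P -> ( P )]
([(((P)))]) ⇒ ([((((P))))])   [P -> ( P )]
([((((P))))]) ⇒ ([(((())))])   [P -> ε]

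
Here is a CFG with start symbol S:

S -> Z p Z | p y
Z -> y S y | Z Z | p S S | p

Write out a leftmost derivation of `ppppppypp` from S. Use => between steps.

S => ZpZ => pSSpZ => pZpZSpZ => pZZpZSpZ => ppZpZSpZ => ppppZSpZ => pppppSpZ => ppppppypZ => ppppppypp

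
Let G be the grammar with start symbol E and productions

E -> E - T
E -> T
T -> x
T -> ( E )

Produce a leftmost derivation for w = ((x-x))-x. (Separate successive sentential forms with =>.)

E=>E-T=>T-T=>(E)-T=>(T)-T=>((E))-T=>((E-T))-T=>((T-T))-T=>((x-T))-T=>((x-x))-T=>((x-x))-x

E => E-T   [E -> E - T]
E-T => T-T   [E -> T]
T-T => (E)-T   [T -> ( E )]
(E)-T => (T)-T   [E -> T]
(T)-T => ((E))-T   [T -> ( E )]
((E))-T => ((E-T))-T   [E -> E - T]
((E-T))-T => ((T-T))-T   [E -> T]
((T-T))-T => ((x-T))-T   [T -> x]
((x-T))-T => ((x-x))-T   [T -> x]
((x-x))-T => ((x-x))-x   [T -> x]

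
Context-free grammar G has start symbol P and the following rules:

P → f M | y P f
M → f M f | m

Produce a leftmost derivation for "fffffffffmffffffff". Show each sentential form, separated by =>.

P => fM   [P → f M]
fM => ffMf   [M → f M f]
ffMf => fffMff   [M → f M f]
fffMff => ffffMfff   [M → f M f]
ffffMfff => fffffMffff   [M → f M f]
fffffMffff => ffffffMfffff   [M → f M f]
ffffffMfffff => fffffffMffffff   [M → f M f]
fffffffMffffff => ffffffffMfffffff   [M → f M f]
ffffffffMfffffff => fffffffffMffffffff   [M → f M f]
fffffffffMffffffff => fffffffffmffffffff   [M → m]

P=>fM=>ffMf=>fffMff=>ffffMfff=>fffffMffff=>ffffffMfffff=>fffffffMffffff=>ffffffffMfffffff=>fffffffffMffffffff=>fffffffffmffffffff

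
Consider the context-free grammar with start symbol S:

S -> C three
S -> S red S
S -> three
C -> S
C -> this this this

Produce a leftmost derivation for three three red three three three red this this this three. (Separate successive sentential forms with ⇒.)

S ⇒ S red S   [S -> S red S]
S red S ⇒ C three red S   [S -> C three]
C three red S ⇒ S three red S   [C -> S]
S three red S ⇒ C three three red S   [S -> C three]
C three three red S ⇒ S three three red S   [C -> S]
S three three red S ⇒ S red S three three red S   [S -> S red S]
S red S three three red S ⇒ C three red S three three red S   [S -> C three]
C three red S three three red S ⇒ S three red S three three red S   [C -> S]
S three red S three three red S ⇒ three three red S three three red S   [S -> three]
three three red S three three red S ⇒ three three red three three three red S   [S -> three]
three three red three three three red S ⇒ three three red three three three red C three   [S -> C three]
three three red three three three red C three ⇒ three three red three three three red this this this three   [C -> this this this]

S ⇒ S red S ⇒ C three red S ⇒ S three red S ⇒ C three three red S ⇒ S three three red S ⇒ S red S three three red S ⇒ C three red S three three red S ⇒ S three red S three three red S ⇒ three three red S three three red S ⇒ three three red three three three red S ⇒ three three red three three three red C three ⇒ three three red three three three red this this this three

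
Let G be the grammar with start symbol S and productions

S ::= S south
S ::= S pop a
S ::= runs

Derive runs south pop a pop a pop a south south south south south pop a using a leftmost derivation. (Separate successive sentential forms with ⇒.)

S ⇒ S pop a ⇒ S south pop a ⇒ S south south pop a ⇒ S south south south pop a ⇒ S south south south south pop a ⇒ S south south south south south pop a ⇒ S pop a south south south south south pop a ⇒ S pop a pop a south south south south south pop a ⇒ S pop a pop a pop a south south south south south pop a ⇒ S south pop a pop a pop a south south south south south pop a ⇒ runs south pop a pop a pop a south south south south south pop a

S ⇒ S pop a   [S ::= S pop a]
S pop a ⇒ S south pop a   [S ::= S south]
S south pop a ⇒ S south south pop a   [S ::= S south]
S south south pop a ⇒ S south south south pop a   [S ::= S south]
S south south south pop a ⇒ S south south south south pop a   [S ::= S south]
S south south south south pop a ⇒ S south south south south south pop a   [S ::= S south]
S south south south south south pop a ⇒ S pop a south south south south south pop a   [S ::= S pop a]
S pop a south south south south south pop a ⇒ S pop a pop a south south south south south pop a   [S ::= S pop a]
S pop a pop a south south south south south pop a ⇒ S pop a pop a pop a south south south south south pop a   [S ::= S pop a]
S pop a pop a pop a south south south south south pop a ⇒ S south pop a pop a pop a south south south south south pop a   [S ::= S south]
S south pop a pop a pop a south south south south south pop a ⇒ runs south pop a pop a pop a south south south south south pop a   [S ::= runs]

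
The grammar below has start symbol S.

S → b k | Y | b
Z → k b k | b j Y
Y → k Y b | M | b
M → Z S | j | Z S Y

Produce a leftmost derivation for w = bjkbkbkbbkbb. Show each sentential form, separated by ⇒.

S⇒Y⇒M⇒ZSY⇒bjYSY⇒bjMSY⇒bjZSYSY⇒bjkbkSYSY⇒bjkbkbkYSY⇒bjkbkbkbSY⇒bjkbkbkbbY⇒bjkbkbkbbkYb⇒bjkbkbkbbkbb

S ⇒ Y   [S → Y]
Y ⇒ M   [Y → M]
M ⇒ ZSY   [M → Z S Y]
ZSY ⇒ bjYSY   [Z → b j Y]
bjYSY ⇒ bjMSY   [Y → M]
bjMSY ⇒ bjZSYSY   [M → Z S Y]
bjZSYSY ⇒ bjkbkSYSY   [Z → k b k]
bjkbkSYSY ⇒ bjkbkbkYSY   [S → b k]
bjkbkbkYSY ⇒ bjkbkbkbSY   [Y → b]
bjkbkbkbSY ⇒ bjkbkbkbbY   [S → b]
bjkbkbkbbY ⇒ bjkbkbkbbkYb   [Y → k Y b]
bjkbkbkbbkYb ⇒ bjkbkbkbbkbb   [Y → b]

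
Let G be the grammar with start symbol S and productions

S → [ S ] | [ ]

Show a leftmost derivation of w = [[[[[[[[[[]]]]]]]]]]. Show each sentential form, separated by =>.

S=>[S]=>[[S]]=>[[[S]]]=>[[[[S]]]]=>[[[[[S]]]]]=>[[[[[[S]]]]]]=>[[[[[[[S]]]]]]]=>[[[[[[[[S]]]]]]]]=>[[[[[[[[[S]]]]]]]]]=>[[[[[[[[[[]]]]]]]]]]

S => [S]   [S → [ S ]]
[S] => [[S]]   [S → [ S ]]
[[S]] => [[[S]]]   [S → [ S ]]
[[[S]]] => [[[[S]]]]   [S → [ S ]]
[[[[S]]]] => [[[[[S]]]]]   [S → [ S ]]
[[[[[S]]]]] => [[[[[[S]]]]]]   [S → [ S ]]
[[[[[[S]]]]]] => [[[[[[[S]]]]]]]   [S → [ S ]]
[[[[[[[S]]]]]]] => [[[[[[[[S]]]]]]]]   [S → [ S ]]
[[[[[[[[S]]]]]]]] => [[[[[[[[[S]]]]]]]]]   [S → [ S ]]
[[[[[[[[[S]]]]]]]]] => [[[[[[[[[[]]]]]]]]]]   [S → [ ]]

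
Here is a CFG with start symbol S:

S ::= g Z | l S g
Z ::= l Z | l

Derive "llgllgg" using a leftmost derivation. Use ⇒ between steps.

S⇒lSg⇒llSgg⇒llgZgg⇒llglZgg⇒llgllgg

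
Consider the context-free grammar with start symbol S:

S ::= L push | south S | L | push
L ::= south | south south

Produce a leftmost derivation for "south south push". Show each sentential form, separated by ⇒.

S ⇒ south S ⇒ south south S ⇒ south south push

S ⇒ south S   [S ::= south S]
south S ⇒ south south S   [S ::= south S]
south south S ⇒ south south push   [S ::= push]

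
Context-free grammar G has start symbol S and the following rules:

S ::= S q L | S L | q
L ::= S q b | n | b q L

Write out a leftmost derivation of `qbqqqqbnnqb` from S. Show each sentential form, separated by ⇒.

S⇒SL⇒qL⇒qbqL⇒qbqSqb⇒qbqSLqb⇒qbqSLLqb⇒qbqSLLLqb⇒qbqqLLLqb⇒qbqqSqbLLqb⇒qbqqqqbLLqb⇒qbqqqqbnLqb⇒qbqqqqbnnqb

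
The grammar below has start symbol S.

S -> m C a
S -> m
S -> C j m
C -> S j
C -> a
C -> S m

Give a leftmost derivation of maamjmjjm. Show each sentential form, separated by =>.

S => Cjm   [S -> C j m]
Cjm => Sjjm   [C -> S j]
Sjjm => Cjmjjm   [S -> C j m]
Cjmjjm => Smjmjjm   [C -> S m]
Smjmjjm => mCamjmjjm   [S -> m C a]
mCamjmjjm => maamjmjjm   [C -> a]

S=>Cjm=>Sjjm=>Cjmjjm=>Smjmjjm=>mCamjmjjm=>maamjmjjm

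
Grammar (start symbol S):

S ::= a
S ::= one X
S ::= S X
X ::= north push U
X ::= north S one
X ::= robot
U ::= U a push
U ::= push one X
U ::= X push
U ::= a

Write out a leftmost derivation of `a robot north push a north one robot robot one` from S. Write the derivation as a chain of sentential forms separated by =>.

S => S X => S X X => S X X X => a X X X => a robot X X => a robot north push U X => a robot north push a X => a robot north push a north S one => a robot north push a north S X one => a robot north push a north one X X one => a robot north push a north one robot X one => a robot north push a north one robot robot one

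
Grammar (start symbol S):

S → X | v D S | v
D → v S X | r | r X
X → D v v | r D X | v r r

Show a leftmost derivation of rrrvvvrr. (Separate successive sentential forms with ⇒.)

S ⇒ X   [S → X]
X ⇒ rDX   [X → r D X]
rDX ⇒ rrXX   [D → r X]
rrXX ⇒ rrDvvX   [X → D v v]
rrDvvX ⇒ rrrvvX   [D → r]
rrrvvX ⇒ rrrvvvrr   [X → v r r]

S ⇒ X ⇒ rDX ⇒ rrXX ⇒ rrDvvX ⇒ rrrvvX ⇒ rrrvvvrr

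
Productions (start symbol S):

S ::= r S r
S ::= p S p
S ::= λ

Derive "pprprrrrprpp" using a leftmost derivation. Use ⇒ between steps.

S ⇒ pSp   [S ::= p S p]
pSp ⇒ ppSpp   [S ::= p S p]
ppSpp ⇒ pprSrpp   [S ::= r S r]
pprSrpp ⇒ pprpSprpp   [S ::= p S p]
pprpSprpp ⇒ pprprSrprpp   [S ::= r S r]
pprprSrprpp ⇒ pprprrSrrprpp   [S ::= r S r]
pprprrSrrprpp ⇒ pprprrrrprpp   [S ::= λ]

S ⇒ pSp ⇒ ppSpp ⇒ pprSrpp ⇒ pprpSprpp ⇒ pprprSrprpp ⇒ pprprrSrrprpp ⇒ pprprrrrprpp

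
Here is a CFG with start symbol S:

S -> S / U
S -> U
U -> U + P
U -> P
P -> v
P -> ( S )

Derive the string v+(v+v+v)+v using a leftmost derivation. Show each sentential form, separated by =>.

S => U   [S -> U]
U => U+P   [U -> U + P]
U+P => U+P+P   [U -> U + P]
U+P+P => P+P+P   [U -> P]
P+P+P => v+P+P   [P -> v]
v+P+P => v+(S)+P   [P -> ( S )]
v+(S)+P => v+(U)+P   [S -> U]
v+(U)+P => v+(U+P)+P   [U -> U + P]
v+(U+P)+P => v+(U+P+P)+P   [U -> U + P]
v+(U+P+P)+P => v+(P+P+P)+P   [U -> P]
v+(P+P+P)+P => v+(v+P+P)+P   [P -> v]
v+(v+P+P)+P => v+(v+v+P)+P   [P -> v]
v+(v+v+P)+P => v+(v+v+v)+P   [P -> v]
v+(v+v+v)+P => v+(v+v+v)+v   [P -> v]

S => U => U+P => U+P+P => P+P+P => v+P+P => v+(S)+P => v+(U)+P => v+(U+P)+P => v+(U+P+P)+P => v+(P+P+P)+P => v+(v+P+P)+P => v+(v+v+P)+P => v+(v+v+v)+P => v+(v+v+v)+v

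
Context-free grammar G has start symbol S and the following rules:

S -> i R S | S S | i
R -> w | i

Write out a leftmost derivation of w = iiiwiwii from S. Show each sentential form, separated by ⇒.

S ⇒ iRS   [S -> i R S]
iRS ⇒ iiS   [R -> i]
iiS ⇒ iiSS   [S -> S S]
iiSS ⇒ iiiRSS   [S -> i R S]
iiiRSS ⇒ iiiwSS   [R -> w]
iiiwSS ⇒ iiiwiRSS   [S -> i R S]
iiiwiRSS ⇒ iiiwiwSS   [R -> w]
iiiwiwSS ⇒ iiiwiwiS   [S -> i]
iiiwiwiS ⇒ iiiwiwii   [S -> i]

S ⇒ iRS ⇒ iiS ⇒ iiSS ⇒ iiiRSS ⇒ iiiwSS ⇒ iiiwiRSS ⇒ iiiwiwSS ⇒ iiiwiwiS ⇒ iiiwiwii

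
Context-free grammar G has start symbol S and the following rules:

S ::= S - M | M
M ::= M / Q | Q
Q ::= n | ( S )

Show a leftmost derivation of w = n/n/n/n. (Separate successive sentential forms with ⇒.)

S ⇒ M ⇒ M/Q ⇒ M/Q/Q ⇒ M/Q/Q/Q ⇒ Q/Q/Q/Q ⇒ n/Q/Q/Q ⇒ n/n/Q/Q ⇒ n/n/n/Q ⇒ n/n/n/n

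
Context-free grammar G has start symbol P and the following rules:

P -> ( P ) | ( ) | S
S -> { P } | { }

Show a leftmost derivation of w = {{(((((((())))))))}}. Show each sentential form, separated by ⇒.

P ⇒ S ⇒ {P} ⇒ {S} ⇒ {{P}} ⇒ {{(P)}} ⇒ {{((P))}} ⇒ {{(((P)))}} ⇒ {{((((P))))}} ⇒ {{(((((P)))))}} ⇒ {{((((((P))))))}} ⇒ {{(((((((P)))))))}} ⇒ {{(((((((())))))))}}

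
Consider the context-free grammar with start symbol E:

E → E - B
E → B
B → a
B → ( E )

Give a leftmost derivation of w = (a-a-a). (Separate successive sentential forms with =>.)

E=>B=>(E)=>(E-B)=>(E-B-B)=>(B-B-B)=>(a-B-B)=>(a-a-B)=>(a-a-a)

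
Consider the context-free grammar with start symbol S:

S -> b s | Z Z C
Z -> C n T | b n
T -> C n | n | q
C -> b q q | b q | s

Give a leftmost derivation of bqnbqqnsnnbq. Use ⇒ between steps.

S⇒ZZC⇒CnTZC⇒bqnTZC⇒bqnCnZC⇒bqnbqqnZC⇒bqnbqqnCnTC⇒bqnbqqnsnTC⇒bqnbqqnsnnC⇒bqnbqqnsnnbq

S ⇒ ZZC   [S -> Z Z C]
ZZC ⇒ CnTZC   [Z -> C n T]
CnTZC ⇒ bqnTZC   [C -> b q]
bqnTZC ⇒ bqnCnZC   [T -> C n]
bqnCnZC ⇒ bqnbqqnZC   [C -> b q q]
bqnbqqnZC ⇒ bqnbqqnCnTC   [Z -> C n T]
bqnbqqnCnTC ⇒ bqnbqqnsnTC   [C -> s]
bqnbqqnsnTC ⇒ bqnbqqnsnnC   [T -> n]
bqnbqqnsnnC ⇒ bqnbqqnsnnbq   [C -> b q]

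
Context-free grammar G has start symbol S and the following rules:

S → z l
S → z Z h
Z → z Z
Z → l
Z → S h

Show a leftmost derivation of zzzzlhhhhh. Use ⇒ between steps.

S ⇒ zZh ⇒ zShh ⇒ zzZhhh ⇒ zzzZhhh ⇒ zzzShhhh ⇒ zzzzZhhhhh ⇒ zzzzlhhhhh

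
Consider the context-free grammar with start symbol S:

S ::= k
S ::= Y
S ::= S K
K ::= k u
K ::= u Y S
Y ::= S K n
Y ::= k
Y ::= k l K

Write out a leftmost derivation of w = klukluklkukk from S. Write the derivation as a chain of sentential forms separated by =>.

S=>Y=>klK=>kluYS=>kluklKS=>klukluYSS=>klukluklKSS=>klukluklkuSS=>klukluklkukS=>klukluklkukk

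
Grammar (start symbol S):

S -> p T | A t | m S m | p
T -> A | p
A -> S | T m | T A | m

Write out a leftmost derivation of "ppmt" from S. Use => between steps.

S=>At=>TAt=>pAt=>pSt=>ppTt=>ppAt=>ppmt

S => At   [S -> A t]
At => TAt   [A -> T A]
TAt => pAt   [T -> p]
pAt => pSt   [A -> S]
pSt => ppTt   [S -> p T]
ppTt => ppAt   [T -> A]
ppAt => ppmt   [A -> m]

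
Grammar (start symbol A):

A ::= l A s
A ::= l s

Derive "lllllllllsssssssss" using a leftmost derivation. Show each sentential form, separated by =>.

A => lAs   [A ::= l A s]
lAs => llAss   [A ::= l A s]
llAss => lllAsss   [A ::= l A s]
lllAsss => llllAssss   [A ::= l A s]
llllAssss => lllllAsssss   [A ::= l A s]
lllllAsssss => llllllAssssss   [A ::= l A s]
llllllAssssss => lllllllAsssssss   [A ::= l A s]
lllllllAsssssss => llllllllAssssssss   [A ::= l A s]
llllllllAssssssss => lllllllllsssssssss   [A ::= l s]

A => lAs => llAss => lllAsss => llllAssss => lllllAsssss => llllllAssssss => lllllllAsssssss => llllllllAssssssss => lllllllllsssssssss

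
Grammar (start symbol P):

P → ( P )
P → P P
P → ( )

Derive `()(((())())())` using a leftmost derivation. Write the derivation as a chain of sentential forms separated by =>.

P => PP => ()P => ()(P) => ()(PP) => ()((P)P) => ()((PP)P) => ()(((P)P)P) => ()(((())P)P) => ()(((())())P) => ()(((())())())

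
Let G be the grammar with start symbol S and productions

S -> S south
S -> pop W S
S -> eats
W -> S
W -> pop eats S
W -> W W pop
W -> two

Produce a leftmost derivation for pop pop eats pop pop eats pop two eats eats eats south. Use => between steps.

S => S south => pop W S south => pop pop eats S S south => pop pop eats pop W S S south => pop pop eats pop pop eats S S S south => pop pop eats pop pop eats pop W S S S south => pop pop eats pop pop eats pop two S S S south => pop pop eats pop pop eats pop two eats S S south => pop pop eats pop pop eats pop two eats eats S south => pop pop eats pop pop eats pop two eats eats eats south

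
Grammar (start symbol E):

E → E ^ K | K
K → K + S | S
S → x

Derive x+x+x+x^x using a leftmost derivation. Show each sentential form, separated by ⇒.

E ⇒ E^K   [E → E ^ K]
E^K ⇒ K^K   [E → K]
K^K ⇒ K+S^K   [K → K + S]
K+S^K ⇒ K+S+S^K   [K → K + S]
K+S+S^K ⇒ K+S+S+S^K   [K → K + S]
K+S+S+S^K ⇒ S+S+S+S^K   [K → S]
S+S+S+S^K ⇒ x+S+S+S^K   [S → x]
x+S+S+S^K ⇒ x+x+S+S^K   [S → x]
x+x+S+S^K ⇒ x+x+x+S^K   [S → x]
x+x+x+S^K ⇒ x+x+x+x^K   [S → x]
x+x+x+x^K ⇒ x+x+x+x^S   [K → S]
x+x+x+x^S ⇒ x+x+x+x^x   [S → x]

E ⇒ E^K ⇒ K^K ⇒ K+S^K ⇒ K+S+S^K ⇒ K+S+S+S^K ⇒ S+S+S+S^K ⇒ x+S+S+S^K ⇒ x+x+S+S^K ⇒ x+x+x+S^K ⇒ x+x+x+x^K ⇒ x+x+x+x^S ⇒ x+x+x+x^x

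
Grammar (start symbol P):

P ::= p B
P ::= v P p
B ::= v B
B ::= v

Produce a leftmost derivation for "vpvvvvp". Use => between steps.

P => vPp => vpBp => vpvBp => vpvvBp => vpvvvBp => vpvvvvp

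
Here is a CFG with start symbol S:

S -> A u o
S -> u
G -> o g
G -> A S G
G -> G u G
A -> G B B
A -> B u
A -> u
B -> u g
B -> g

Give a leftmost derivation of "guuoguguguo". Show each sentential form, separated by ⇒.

S ⇒ Auo   [S -> A u o]
Auo ⇒ GBBuo   [A -> G B B]
GBBuo ⇒ ASGBBuo   [G -> A S G]
ASGBBuo ⇒ BuSGBBuo   [A -> B u]
BuSGBBuo ⇒ guSGBBuo   [B -> g]
guSGBBuo ⇒ guuGBBuo   [S -> u]
guuGBBuo ⇒ guuogBBuo   [G -> o g]
guuogBBuo ⇒ guuogugBuo   [B -> u g]
guuogugBuo ⇒ guuoguguguo   [B -> u g]

S ⇒ Auo ⇒ GBBuo ⇒ ASGBBuo ⇒ BuSGBBuo ⇒ guSGBBuo ⇒ guuGBBuo ⇒ guuogBBuo ⇒ guuogugBuo ⇒ guuoguguguo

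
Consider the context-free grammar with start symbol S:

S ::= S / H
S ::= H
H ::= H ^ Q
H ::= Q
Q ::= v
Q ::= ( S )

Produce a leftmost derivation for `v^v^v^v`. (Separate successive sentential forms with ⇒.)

S ⇒ H   [S ::= H]
H ⇒ H^Q   [H ::= H ^ Q]
H^Q ⇒ H^Q^Q   [H ::= H ^ Q]
H^Q^Q ⇒ H^Q^Q^Q   [H ::= H ^ Q]
H^Q^Q^Q ⇒ Q^Q^Q^Q   [H ::= Q]
Q^Q^Q^Q ⇒ v^Q^Q^Q   [Q ::= v]
v^Q^Q^Q ⇒ v^v^Q^Q   [Q ::= v]
v^v^Q^Q ⇒ v^v^v^Q   [Q ::= v]
v^v^v^Q ⇒ v^v^v^v   [Q ::= v]

S ⇒ H ⇒ H^Q ⇒ H^Q^Q ⇒ H^Q^Q^Q ⇒ Q^Q^Q^Q ⇒ v^Q^Q^Q ⇒ v^v^Q^Q ⇒ v^v^v^Q ⇒ v^v^v^v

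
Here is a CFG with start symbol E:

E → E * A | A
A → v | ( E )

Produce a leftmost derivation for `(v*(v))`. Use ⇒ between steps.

E ⇒ A   [E → A]
A ⇒ (E)   [A → ( E )]
(E) ⇒ (E*A)   [E → E * A]
(E*A) ⇒ (A*A)   [E → A]
(A*A) ⇒ (v*A)   [A → v]
(v*A) ⇒ (v*(E))   [A → ( E )]
(v*(E)) ⇒ (v*(A))   [E → A]
(v*(A)) ⇒ (v*(v))   [A → v]

E ⇒ A ⇒ (E) ⇒ (E*A) ⇒ (A*A) ⇒ (v*A) ⇒ (v*(E)) ⇒ (v*(A)) ⇒ (v*(v))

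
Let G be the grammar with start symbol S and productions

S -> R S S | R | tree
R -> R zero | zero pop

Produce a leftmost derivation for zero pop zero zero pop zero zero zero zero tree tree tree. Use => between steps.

S => R S S => R zero S S => zero pop zero S S => zero pop zero R S S S => zero pop zero R zero S S S => zero pop zero R zero zero S S S => zero pop zero R zero zero zero S S S => zero pop zero R zero zero zero zero S S S => zero pop zero zero pop zero zero zero zero S S S => zero pop zero zero pop zero zero zero zero tree S S => zero pop zero zero pop zero zero zero zero tree tree S => zero pop zero zero pop zero zero zero zero tree tree tree

S => R S S   [S -> R S S]
R S S => R zero S S   [R -> R zero]
R zero S S => zero pop zero S S   [R -> zero pop]
zero pop zero S S => zero pop zero R S S S   [S -> R S S]
zero pop zero R S S S => zero pop zero R zero S S S   [R -> R zero]
zero pop zero R zero S S S => zero pop zero R zero zero S S S   [R -> R zero]
zero pop zero R zero zero S S S => zero pop zero R zero zero zero S S S   [R -> R zero]
zero pop zero R zero zero zero S S S => zero pop zero R zero zero zero zero S S S   [R -> R zero]
zero pop zero R zero zero zero zero S S S => zero pop zero zero pop zero zero zero zero S S S   [R -> zero pop]
zero pop zero zero pop zero zero zero zero S S S => zero pop zero zero pop zero zero zero zero tree S S   [S -> tree]
zero pop zero zero pop zero zero zero zero tree S S => zero pop zero zero pop zero zero zero zero tree tree S   [S -> tree]
zero pop zero zero pop zero zero zero zero tree tree S => zero pop zero zero pop zero zero zero zero tree tree tree   [S -> tree]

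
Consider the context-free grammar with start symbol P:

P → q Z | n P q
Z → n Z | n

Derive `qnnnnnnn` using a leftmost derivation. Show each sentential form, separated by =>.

P => qZ => qnZ => qnnZ => qnnnZ => qnnnnZ => qnnnnnZ => qnnnnnnZ => qnnnnnnn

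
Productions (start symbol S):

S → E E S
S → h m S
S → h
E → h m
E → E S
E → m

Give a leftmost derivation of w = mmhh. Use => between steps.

S => EES => mES => mESS => mmSS => mmhS => mmhh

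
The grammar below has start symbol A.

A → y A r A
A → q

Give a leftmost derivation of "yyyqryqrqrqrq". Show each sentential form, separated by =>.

A => yArA => yyArArA => yyyArArArA => yyyqrArArA => yyyqryArArArA => yyyqryqrArArA => yyyqryqrqrArA => yyyqryqrqrqrA => yyyqryqrqrqrq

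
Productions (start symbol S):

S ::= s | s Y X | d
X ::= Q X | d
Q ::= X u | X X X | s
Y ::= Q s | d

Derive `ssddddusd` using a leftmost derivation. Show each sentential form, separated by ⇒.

S⇒sYX⇒sQsX⇒sXusX⇒sQXusX⇒sXXXXusX⇒sQXXXXusX⇒ssXXXXusX⇒ssdXXXusX⇒ssddXXusX⇒ssdddXusX⇒ssddddusX⇒ssddddusd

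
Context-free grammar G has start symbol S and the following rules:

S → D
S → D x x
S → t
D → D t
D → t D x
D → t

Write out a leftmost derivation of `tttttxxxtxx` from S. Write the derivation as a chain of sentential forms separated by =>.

S => Dxx   [S → D x x]
Dxx => Dtxx   [D → D t]
Dtxx => tDxtxx   [D → t D x]
tDxtxx => ttDxxtxx   [D → t D x]
ttDxxtxx => tttDxxxtxx   [D → t D x]
tttDxxxtxx => tttDtxxxtxx   [D → D t]
tttDtxxxtxx => tttttxxxtxx   [D → t]

S => Dxx => Dtxx => tDxtxx => ttDxxtxx => tttDxxxtxx => tttDtxxxtxx => tttttxxxtxx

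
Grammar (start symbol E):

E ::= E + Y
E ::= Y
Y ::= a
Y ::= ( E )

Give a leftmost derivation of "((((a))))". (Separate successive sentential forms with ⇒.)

E⇒Y⇒(E)⇒(Y)⇒((E))⇒((Y))⇒(((E)))⇒(((Y)))⇒((((E))))⇒((((Y))))⇒((((a))))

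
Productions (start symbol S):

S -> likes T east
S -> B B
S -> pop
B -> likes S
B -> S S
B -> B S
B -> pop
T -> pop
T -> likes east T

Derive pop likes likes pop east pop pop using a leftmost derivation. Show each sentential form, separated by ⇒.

S ⇒ B B   [S -> B B]
B B ⇒ pop B   [B -> pop]
pop B ⇒ pop S S   [B -> S S]
pop S S ⇒ pop B B S   [S -> B B]
pop B B S ⇒ pop likes S B S   [B -> likes S]
pop likes S B S ⇒ pop likes likes T east B S   [S -> likes T east]
pop likes likes T east B S ⇒ pop likes likes pop east B S   [T -> pop]
pop likes likes pop east B S ⇒ pop likes likes pop east pop S   [B -> pop]
pop likes likes pop east pop S ⇒ pop likes likes pop east pop pop   [S -> pop]

S ⇒ B B ⇒ pop B ⇒ pop S S ⇒ pop B B S ⇒ pop likes S B S ⇒ pop likes likes T east B S ⇒ pop likes likes pop east B S ⇒ pop likes likes pop east pop S ⇒ pop likes likes pop east pop pop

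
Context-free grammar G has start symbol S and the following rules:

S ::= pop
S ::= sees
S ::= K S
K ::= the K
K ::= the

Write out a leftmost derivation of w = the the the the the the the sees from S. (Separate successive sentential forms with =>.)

S => K S   [S ::= K S]
K S => the S   [K ::= the]
the S => the K S   [S ::= K S]
the K S => the the K S   [K ::= the K]
the the K S => the the the K S   [K ::= the K]
the the the K S => the the the the K S   [K ::= the K]
the the the the K S => the the the the the K S   [K ::= the K]
the the the the the K S => the the the the the the K S   [K ::= the K]
the the the the the the K S => the the the the the the the S   [K ::= the]
the the the the the the the S => the the the the the the the sees   [S ::= sees]

S => K S => the S => the K S => the the K S => the the the K S => the the the the K S => the the the the the K S => the the the the the the K S => the the the the the the the S => the the the the the the the sees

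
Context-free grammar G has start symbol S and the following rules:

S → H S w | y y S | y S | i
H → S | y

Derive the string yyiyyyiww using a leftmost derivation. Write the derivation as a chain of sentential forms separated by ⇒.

S⇒yS⇒yHSw⇒yySw⇒yyHSww⇒yySSww⇒yyiSww⇒yyiyySww⇒yyiyyySww⇒yyiyyyiww

S ⇒ yS   [S → y S]
yS ⇒ yHSw   [S → H S w]
yHSw ⇒ yySw   [H → y]
yySw ⇒ yyHSww   [S → H S w]
yyHSww ⇒ yySSww   [H → S]
yySSww ⇒ yyiSww   [S → i]
yyiSww ⇒ yyiyySww   [S → y y S]
yyiyySww ⇒ yyiyyySww   [S → y S]
yyiyyySww ⇒ yyiyyyiww   [S → i]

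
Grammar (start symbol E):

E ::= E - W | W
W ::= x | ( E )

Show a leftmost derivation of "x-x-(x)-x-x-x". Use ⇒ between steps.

E ⇒ E-W   [E ::= E - W]
E-W ⇒ E-W-W   [E ::= E - W]
E-W-W ⇒ E-W-W-W   [E ::= E - W]
E-W-W-W ⇒ E-W-W-W-W   [E ::= E - W]
E-W-W-W-W ⇒ E-W-W-W-W-W   [E ::= E - W]
E-W-W-W-W-W ⇒ W-W-W-W-W-W   [E ::= W]
W-W-W-W-W-W ⇒ x-W-W-W-W-W   [W ::= x]
x-W-W-W-W-W ⇒ x-x-W-W-W-W   [W ::= x]
x-x-W-W-W-W ⇒ x-x-(E)-W-W-W   [W ::= ( E )]
x-x-(E)-W-W-W ⇒ x-x-(W)-W-W-W   [E ::= W]
x-x-(W)-W-W-W ⇒ x-x-(x)-W-W-W   [W ::= x]
x-x-(x)-W-W-W ⇒ x-x-(x)-x-W-W   [W ::= x]
x-x-(x)-x-W-W ⇒ x-x-(x)-x-x-W   [W ::= x]
x-x-(x)-x-x-W ⇒ x-x-(x)-x-x-x   [W ::= x]

E ⇒ E-W ⇒ E-W-W ⇒ E-W-W-W ⇒ E-W-W-W-W ⇒ E-W-W-W-W-W ⇒ W-W-W-W-W-W ⇒ x-W-W-W-W-W ⇒ x-x-W-W-W-W ⇒ x-x-(E)-W-W-W ⇒ x-x-(W)-W-W-W ⇒ x-x-(x)-W-W-W ⇒ x-x-(x)-x-W-W ⇒ x-x-(x)-x-x-W ⇒ x-x-(x)-x-x-x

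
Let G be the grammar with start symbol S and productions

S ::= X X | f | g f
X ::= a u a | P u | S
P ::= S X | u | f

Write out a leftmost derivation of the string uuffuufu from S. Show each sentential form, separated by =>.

S => XX => PuX => SXuX => XXXuX => PuXXuX => uuXXuX => uuSXuX => uufXuX => uufPuuX => uuffuuX => uuffuuPu => uuffuufu

S => XX   [S ::= X X]
XX => PuX   [X ::= P u]
PuX => SXuX   [P ::= S X]
SXuX => XXXuX   [S ::= X X]
XXXuX => PuXXuX   [X ::= P u]
PuXXuX => uuXXuX   [P ::= u]
uuXXuX => uuSXuX   [X ::= S]
uuSXuX => uufXuX   [S ::= f]
uufXuX => uufPuuX   [X ::= P u]
uufPuuX => uuffuuX   [P ::= f]
uuffuuX => uuffuuPu   [X ::= P u]
uuffuuPu => uuffuufu   [P ::= f]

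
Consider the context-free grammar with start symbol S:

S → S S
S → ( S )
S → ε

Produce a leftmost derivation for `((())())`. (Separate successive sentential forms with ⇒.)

S ⇒ (S)   [S → ( S )]
(S) ⇒ (SS)   [S → S S]
(SS) ⇒ ((S)S)   [S → ( S )]
((S)S) ⇒ ((SS)S)   [S → S S]
((SS)S) ⇒ (((S)S)S)   [S → ( S )]
(((S)S)S) ⇒ ((()S)S)   [S → ε]
((()S)S) ⇒ ((())S)   [S → ε]
((())S) ⇒ ((())(S))   [S → ( S )]
((())(S)) ⇒ ((())())   [S → ε]

S ⇒ (S) ⇒ (SS) ⇒ ((S)S) ⇒ ((SS)S) ⇒ (((S)S)S) ⇒ ((()S)S) ⇒ ((())S) ⇒ ((())(S)) ⇒ ((())())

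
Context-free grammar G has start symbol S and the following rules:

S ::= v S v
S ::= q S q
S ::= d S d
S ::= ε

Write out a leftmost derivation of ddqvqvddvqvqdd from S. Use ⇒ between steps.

S ⇒ dSd   [S ::= d S d]
dSd ⇒ ddSdd   [S ::= d S d]
ddSdd ⇒ ddqSqdd   [S ::= q S q]
ddqSqdd ⇒ ddqvSvqdd   [S ::= v S v]
ddqvSvqdd ⇒ ddqvqSqvqdd   [S ::= q S q]
ddqvqSqvqdd ⇒ ddqvqvSvqvqdd   [S ::= v S v]
ddqvqvSvqvqdd ⇒ ddqvqvdSdvqvqdd   [S ::= d S d]
ddqvqvdSdvqvqdd ⇒ ddqvqvddvqvqdd   [S ::= ε]

S⇒dSd⇒ddSdd⇒ddqSqdd⇒ddqvSvqdd⇒ddqvqSqvqdd⇒ddqvqvSvqvqdd⇒ddqvqvdSdvqvqdd⇒ddqvqvddvqvqdd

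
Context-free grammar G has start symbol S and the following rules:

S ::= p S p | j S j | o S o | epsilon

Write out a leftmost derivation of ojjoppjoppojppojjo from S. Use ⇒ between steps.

S ⇒ oSo ⇒ ojSjo ⇒ ojjSjjo ⇒ ojjoSojjo ⇒ ojjopSpojjo ⇒ ojjoppSppojjo ⇒ ojjoppjSjppojjo ⇒ ojjoppjoSojppojjo ⇒ ojjoppjopSpojppojjo ⇒ ojjoppjoppojppojjo

S ⇒ oSo   [S ::= o S o]
oSo ⇒ ojSjo   [S ::= j S j]
ojSjo ⇒ ojjSjjo   [S ::= j S j]
ojjSjjo ⇒ ojjoSojjo   [S ::= o S o]
ojjoSojjo ⇒ ojjopSpojjo   [S ::= p S p]
ojjopSpojjo ⇒ ojjoppSppojjo   [S ::= p S p]
ojjoppSppojjo ⇒ ojjoppjSjppojjo   [S ::= j S j]
ojjoppjSjppojjo ⇒ ojjoppjoSojppojjo   [S ::= o S o]
ojjoppjoSojppojjo ⇒ ojjoppjopSpojppojjo   [S ::= p S p]
ojjoppjopSpojppojjo ⇒ ojjoppjoppojppojjo   [S ::= epsilon]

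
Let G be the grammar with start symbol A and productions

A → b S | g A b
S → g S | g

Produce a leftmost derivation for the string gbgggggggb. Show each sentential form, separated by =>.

A => gAb   [A → g A b]
gAb => gbSb   [A → b S]
gbSb => gbgSb   [S → g S]
gbgSb => gbggSb   [S → g S]
gbggSb => gbgggSb   [S → g S]
gbgggSb => gbggggSb   [S → g S]
gbggggSb => gbgggggSb   [S → g S]
gbgggggSb => gbggggggSb   [S → g S]
gbggggggSb => gbgggggggb   [S → g]

A=>gAb=>gbSb=>gbgSb=>gbggSb=>gbgggSb=>gbggggSb=>gbgggggSb=>gbggggggSb=>gbgggggggb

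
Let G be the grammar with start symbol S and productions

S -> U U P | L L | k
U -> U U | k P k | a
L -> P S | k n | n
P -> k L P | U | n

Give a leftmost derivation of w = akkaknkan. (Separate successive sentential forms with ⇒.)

S ⇒ UUP ⇒ aUP ⇒ aUUP ⇒ akPkUP ⇒ akkLPkUP ⇒ akkPSPkUP ⇒ akkUSPkUP ⇒ akkaSPkUP ⇒ akkakPkUP ⇒ akkaknkUP ⇒ akkaknkaP ⇒ akkaknkan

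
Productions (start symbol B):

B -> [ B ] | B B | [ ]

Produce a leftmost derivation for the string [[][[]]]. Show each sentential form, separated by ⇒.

B⇒[B]⇒[BB]⇒[[]B]⇒[[][B]]⇒[[][[]]]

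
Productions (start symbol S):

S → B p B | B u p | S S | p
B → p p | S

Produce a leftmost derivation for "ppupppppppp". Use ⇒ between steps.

S⇒BpB⇒SpB⇒SSpB⇒BpBSpB⇒SpBSpB⇒BuppBSpB⇒ppuppBSpB⇒ppuppppSpB⇒ppuppppppB⇒ppupppppppp

S ⇒ BpB   [S → B p B]
BpB ⇒ SpB   [B → S]
SpB ⇒ SSpB   [S → S S]
SSpB ⇒ BpBSpB   [S → B p B]
BpBSpB ⇒ SpBSpB   [B → S]
SpBSpB ⇒ BuppBSpB   [S → B u p]
BuppBSpB ⇒ ppuppBSpB   [B → p p]
ppuppBSpB ⇒ ppuppppSpB   [B → p p]
ppuppppSpB ⇒ ppuppppppB   [S → p]
ppuppppppB ⇒ ppupppppppp   [B → p p]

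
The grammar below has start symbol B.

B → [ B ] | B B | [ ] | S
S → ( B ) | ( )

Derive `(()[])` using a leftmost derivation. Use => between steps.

B => S => (B) => (BB) => (SB) => (()B) => (()[])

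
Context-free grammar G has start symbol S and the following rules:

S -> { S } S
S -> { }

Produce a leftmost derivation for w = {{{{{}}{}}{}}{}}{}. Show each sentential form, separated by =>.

S => {S}S => {{S}S}S => {{{S}S}S}S => {{{{S}S}S}S}S => {{{{{}}S}S}S}S => {{{{{}}{}}S}S}S => {{{{{}}{}}{}}S}S => {{{{{}}{}}{}}{}}S => {{{{{}}{}}{}}{}}{}

S => {S}S   [S -> { S } S]
{S}S => {{S}S}S   [S -> { S } S]
{{S}S}S => {{{S}S}S}S   [S -> { S } S]
{{{S}S}S}S => {{{{S}S}S}S}S   [S -> { S } S]
{{{{S}S}S}S}S => {{{{{}}S}S}S}S   [S -> { }]
{{{{{}}S}S}S}S => {{{{{}}{}}S}S}S   [S -> { }]
{{{{{}}{}}S}S}S => {{{{{}}{}}{}}S}S   [S -> { }]
{{{{{}}{}}{}}S}S => {{{{{}}{}}{}}{}}S   [S -> { }]
{{{{{}}{}}{}}{}}S => {{{{{}}{}}{}}{}}{}   [S -> { }]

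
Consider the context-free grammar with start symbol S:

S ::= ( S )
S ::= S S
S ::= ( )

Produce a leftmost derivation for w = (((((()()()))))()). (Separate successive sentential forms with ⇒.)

S ⇒ (S)   [S ::= ( S )]
(S) ⇒ (SS)   [S ::= S S]
(SS) ⇒ ((S)S)   [S ::= ( S )]
((S)S) ⇒ (((S))S)   [S ::= ( S )]
(((S))S) ⇒ ((((S)))S)   [S ::= ( S )]
((((S)))S) ⇒ (((((S))))S)   [S ::= ( S )]
(((((S))))S) ⇒ (((((SS))))S)   [S ::= S S]
(((((SS))))S) ⇒ (((((SSS))))S)   [S ::= S S]
(((((SSS))))S) ⇒ (((((()SS))))S)   [S ::= ( )]
(((((()SS))))S) ⇒ (((((()()S))))S)   [S ::= ( )]
(((((()()S))))S) ⇒ (((((()()()))))S)   [S ::= ( )]
(((((()()()))))S) ⇒ (((((()()()))))())   [S ::= ( )]

S ⇒ (S) ⇒ (SS) ⇒ ((S)S) ⇒ (((S))S) ⇒ ((((S)))S) ⇒ (((((S))))S) ⇒ (((((SS))))S) ⇒ (((((SSS))))S) ⇒ (((((()SS))))S) ⇒ (((((()()S))))S) ⇒ (((((()()()))))S) ⇒ (((((()()()))))())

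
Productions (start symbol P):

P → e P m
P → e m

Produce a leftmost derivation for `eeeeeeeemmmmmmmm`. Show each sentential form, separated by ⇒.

P ⇒ ePm ⇒ eePmm ⇒ eeePmmm ⇒ eeeePmmmm ⇒ eeeeePmmmmm ⇒ eeeeeePmmmmmm ⇒ eeeeeeePmmmmmmm ⇒ eeeeeeeemmmmmmmm

P ⇒ ePm   [P → e P m]
ePm ⇒ eePmm   [P → e P m]
eePmm ⇒ eeePmmm   [P → e P m]
eeePmmm ⇒ eeeePmmmm   [P → e P m]
eeeePmmmm ⇒ eeeeePmmmmm   [P → e P m]
eeeeePmmmmm ⇒ eeeeeePmmmmmm   [P → e P m]
eeeeeePmmmmmm ⇒ eeeeeeePmmmmmmm   [P → e P m]
eeeeeeePmmmmmmm ⇒ eeeeeeeemmmmmmmm   [P → e m]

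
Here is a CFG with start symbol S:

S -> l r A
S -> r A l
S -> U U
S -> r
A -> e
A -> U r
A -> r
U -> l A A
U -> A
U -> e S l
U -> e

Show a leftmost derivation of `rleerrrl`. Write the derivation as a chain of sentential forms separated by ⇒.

S ⇒ rAl ⇒ rUrl ⇒ rArl ⇒ rUrrl ⇒ rlAArrl ⇒ rleArrl ⇒ rleUrrrl ⇒ rleerrrl

S ⇒ rAl   [S -> r A l]
rAl ⇒ rUrl   [A -> U r]
rUrl ⇒ rArl   [U -> A]
rArl ⇒ rUrrl   [A -> U r]
rUrrl ⇒ rlAArrl   [U -> l A A]
rlAArrl ⇒ rleArrl   [A -> e]
rleArrl ⇒ rleUrrrl   [A -> U r]
rleUrrrl ⇒ rleerrrl   [U -> e]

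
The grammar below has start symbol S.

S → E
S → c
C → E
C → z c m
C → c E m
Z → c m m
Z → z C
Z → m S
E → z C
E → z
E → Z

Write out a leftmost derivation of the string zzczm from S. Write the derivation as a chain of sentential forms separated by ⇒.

S ⇒ E   [S → E]
E ⇒ zC   [E → z C]
zC ⇒ zE   [C → E]
zE ⇒ zZ   [E → Z]
zZ ⇒ zzC   [Z → z C]
zzC ⇒ zzcEm   [C → c E m]
zzcEm ⇒ zzczm   [E → z]

S⇒E⇒zC⇒zE⇒zZ⇒zzC⇒zzcEm⇒zzczm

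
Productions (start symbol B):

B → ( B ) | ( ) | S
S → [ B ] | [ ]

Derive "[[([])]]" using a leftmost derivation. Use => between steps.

B => S => [B] => [S] => [[B]] => [[(B)]] => [[(S)]] => [[([])]]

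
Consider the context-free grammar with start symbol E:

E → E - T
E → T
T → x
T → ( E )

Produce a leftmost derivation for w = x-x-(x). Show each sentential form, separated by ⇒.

E ⇒ E-T ⇒ E-T-T ⇒ T-T-T ⇒ x-T-T ⇒ x-x-T ⇒ x-x-(E) ⇒ x-x-(T) ⇒ x-x-(x)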